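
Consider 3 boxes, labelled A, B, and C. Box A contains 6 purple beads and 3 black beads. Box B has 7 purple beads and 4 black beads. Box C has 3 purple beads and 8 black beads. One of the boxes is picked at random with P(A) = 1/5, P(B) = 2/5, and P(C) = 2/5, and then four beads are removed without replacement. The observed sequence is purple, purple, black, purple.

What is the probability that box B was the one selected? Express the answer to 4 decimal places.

For each hypothesis, P(data | H) works out to: P(data | box A) = (6/9)(5/8)(3/7)(4/6) = 0.11905; P(data | box B) = (7/11)(6/10)(4/9)(5/8) = 0.10606; P(data | box C) = (3/11)(2/10)(8/9)(1/8) = 0.0060606.
The prior-weighted likelihoods are 1/5 · 0.11905 = 0.02381, 2/5 · 0.10606 = 0.042424, 2/5 · 0.0060606 = 0.0024242; summing to 0.068658.
By Bayes' rule, P(box B | data) = (0.042424) / (0.068658) = 0.61791.

0.6179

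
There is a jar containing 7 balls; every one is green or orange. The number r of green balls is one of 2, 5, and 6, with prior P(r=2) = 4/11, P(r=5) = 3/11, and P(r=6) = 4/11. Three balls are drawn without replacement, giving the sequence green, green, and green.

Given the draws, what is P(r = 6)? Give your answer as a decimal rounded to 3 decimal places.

Compute the likelihood of the observed sequence for each case: P(data | r = 2) = (2/7)(1/6)(0/5) = 0; P(data | r = 5) = (5/7)(4/6)(3/5) = 2/7; P(data | r = 6) = (6/7)(5/6)(4/5) = 4/7.
The prior-weighted likelihoods are 4/11 · 0 = 0, 3/11 · 2/7 = 6/77, 4/11 · 4/7 = 16/77; with total 2/7.
So P(r = 6 | data) = (16/77) / (2/7) = 8/11.

0.727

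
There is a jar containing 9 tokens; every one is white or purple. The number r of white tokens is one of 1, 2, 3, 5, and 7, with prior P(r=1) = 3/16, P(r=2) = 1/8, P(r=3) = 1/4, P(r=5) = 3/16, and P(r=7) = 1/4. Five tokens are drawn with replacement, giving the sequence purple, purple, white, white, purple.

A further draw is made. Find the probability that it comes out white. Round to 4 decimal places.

0.3940

Compute the likelihood of the observed sequence for each case: P(data | r = 1) = (8/9)(8/9)(1/9)(1/9)(8/9) = 0.0086708; P(data | r = 2) = (7/9)(7/9)(2/9)(2/9)(7/9) = 0.023235; P(data | r = 3) = (6/9)(6/9)(3/9)(3/9)(6/9) = 0.032922; P(data | r = 5) = (4/9)(4/9)(5/9)(5/9)(4/9) = 0.027096; P(data | r = 7) = (2/9)(2/9)(7/9)(7/9)(2/9) = 0.0066386.
Multiplying each by its prior: 3/16 · 0.0086708 = 0.0016258, 1/8 · 0.023235 = 0.0029044, 1/4 · 0.032922 = 0.0082305, 3/16 · 0.027096 = 0.0050805, 1/4 · 0.0066386 = 0.0016596; these sum to 0.019501.
Normalising, the posterior is P(r = 1 | data) = 0.08337, P(r = 2 | data) = 0.14894, P(r = 3 | data) = 0.42206, P(r = 5 | data) = 0.26053, P(r = 7 | data) = 0.085106.
Averaging over the posterior, P(white next | data) = (1/9)(0.08337) + (2/9)(0.14894) + (1/3)(0.42206) + (5/9)(0.26053) + (7/9)(0.085106) = 0.39398.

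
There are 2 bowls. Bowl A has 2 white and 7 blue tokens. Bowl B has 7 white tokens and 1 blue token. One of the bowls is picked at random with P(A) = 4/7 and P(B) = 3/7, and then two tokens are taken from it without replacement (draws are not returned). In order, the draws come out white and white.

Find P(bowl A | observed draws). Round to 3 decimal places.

0.047

For each hypothesis, P(data | H) works out to: P(data | bowl A) = (2/9)(1/8) = 1/36; P(data | bowl B) = (7/8)(6/7) = 3/4.
Multiplying each by its prior: 4/7 · 1/36 = 1/63, 3/7 · 3/4 = 9/28; summing to 85/252.
Therefore the posterior P(bowl A | data) = (1/63) / (85/252) = 4/85.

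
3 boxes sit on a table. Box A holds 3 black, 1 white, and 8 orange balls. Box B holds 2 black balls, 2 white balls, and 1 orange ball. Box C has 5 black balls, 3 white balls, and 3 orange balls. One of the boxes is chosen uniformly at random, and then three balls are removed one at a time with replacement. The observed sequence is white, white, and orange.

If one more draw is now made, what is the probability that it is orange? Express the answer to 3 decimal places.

Compute the likelihood of the observed sequence for each case: P(data | box A) = (1/12)(1/12)(8/12) = 0.0046296; P(data | box B) = (2/5)(2/5)(1/5) = 0.032; P(data | box C) = (3/11)(3/11)(3/11) = 0.020285.
Weighting by the prior gives 1/3 · 0.0046296 = 0.0015432, 1/3 · 0.032 = 0.010667, 1/3 · 0.020285 = 0.0067618; summing to 0.018972.
Dividing through by the total gives posterior P(box A | data) = 0.081343, P(box B | data) = 0.56224, P(box C | data) = 0.35642.
Averaging over the posterior, P(orange next | data) = (2/3)(0.081343) + (1/5)(0.56224) + (3/11)(0.35642) = 0.26388.

0.264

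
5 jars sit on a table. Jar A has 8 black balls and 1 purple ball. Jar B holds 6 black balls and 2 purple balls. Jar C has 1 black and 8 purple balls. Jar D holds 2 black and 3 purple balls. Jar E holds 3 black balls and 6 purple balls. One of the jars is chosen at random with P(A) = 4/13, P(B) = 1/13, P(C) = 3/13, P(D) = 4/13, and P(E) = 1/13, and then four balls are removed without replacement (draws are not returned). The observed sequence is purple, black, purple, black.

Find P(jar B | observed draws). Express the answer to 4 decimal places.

For each hypothesis, P(data | H) works out to: P(data | jar A) = (1/9)(8/8)(0/7) = 0; P(data | jar B) = (2/8)(6/7)(1/6)(5/5) = 0.035714; P(data | jar C) = (8/9)(1/8)(7/7)(0/6) = 0; P(data | jar D) = (3/5)(2/4)(2/3)(1/2) = 0.1; P(data | jar E) = (6/9)(3/8)(5/7)(2/6) = 0.059524.
The prior-weighted likelihoods are 4/13 · 0 = 0, 1/13 · 0.035714 = 0.0027473, 3/13 · 0 = 0, 4/13 · 0.1 = 0.030769, 1/13 · 0.059524 = 0.0045788; these sum to 0.038095.
So P(jar B | data) = (0.0027473) / (0.038095) = 0.072115.

0.0721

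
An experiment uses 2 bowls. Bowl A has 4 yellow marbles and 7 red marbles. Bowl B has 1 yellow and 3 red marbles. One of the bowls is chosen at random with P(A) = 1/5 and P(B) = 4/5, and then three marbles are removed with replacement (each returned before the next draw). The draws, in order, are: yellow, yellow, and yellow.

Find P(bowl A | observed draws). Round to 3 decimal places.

0.435

For each hypothesis, P(data | H) works out to: P(data | bowl A) = (4/11)(4/11)(4/11) = 0.048084; P(data | bowl B) = (1/4)(1/4)(1/4) = 0.015625.
Multiplying each by its prior: 1/5 · 0.048084 = 0.0096168, 4/5 · 0.015625 = 0.0125; these sum to 0.022117.
So P(bowl A | data) = (0.0096168) / (0.022117) = 0.43482.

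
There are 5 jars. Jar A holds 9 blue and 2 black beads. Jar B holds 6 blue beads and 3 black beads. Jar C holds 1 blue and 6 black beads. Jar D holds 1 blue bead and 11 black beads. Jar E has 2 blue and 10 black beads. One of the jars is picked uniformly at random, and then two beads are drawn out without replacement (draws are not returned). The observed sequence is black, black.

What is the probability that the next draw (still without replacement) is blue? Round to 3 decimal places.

0.194

For each hypothesis, P(data | H) works out to: P(data | jar A) = (2/11)(1/10) = 0.018182; P(data | jar B) = (3/9)(2/8) = 0.083333; P(data | jar C) = (6/7)(5/6) = 0.71429; P(data | jar D) = (11/12)(10/11) = 0.83333; P(data | jar E) = (10/12)(9/11) = 0.68182.
The prior-weighted likelihoods are 1/5 · 0.018182 = 0.0036364, 1/5 · 0.083333 = 0.016667, 1/5 · 0.71429 = 0.14286, 1/5 · 0.83333 = 0.16667, 1/5 · 0.68182 = 0.13636; summing to 0.46619.
Dividing through by the total gives posterior P(jar A | data) = 0.0078002, P(jar B | data) = 0.035751, P(jar C | data) = 0.30644, P(jar D | data) = 0.35751, P(jar E | data) = 0.29251.
The predictive probability is P(blue next | data) = (1)(0.0078002) + (6/7)(0.035751) + (1/5)(0.30644) + (1/10)(0.35751) + (1/5)(0.29251) = 0.19398.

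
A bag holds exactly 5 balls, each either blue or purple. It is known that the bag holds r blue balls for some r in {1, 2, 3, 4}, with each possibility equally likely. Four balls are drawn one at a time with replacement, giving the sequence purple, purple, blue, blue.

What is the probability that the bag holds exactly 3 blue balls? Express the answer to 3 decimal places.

The likelihood of the observed sequence under each hypothesis: P(data | r = 1) = (4/5)(4/5)(1/5)(1/5) = 16/625; P(data | r = 2) = (3/5)(3/5)(2/5)(2/5) = 36/625; P(data | r = 3) = (2/5)(2/5)(3/5)(3/5) = 36/625; P(data | r = 4) = (1/5)(1/5)(4/5)(4/5) = 16/625.
Multiplying each by its prior: 1/4 · 16/625 = 4/625, 1/4 · 36/625 = 9/625, 1/4 · 36/625 = 9/625, 1/4 · 16/625 = 4/625; these sum to 26/625.
Therefore the posterior P(r = 3 | data) = (9/625) / (26/625) = 9/26.

0.346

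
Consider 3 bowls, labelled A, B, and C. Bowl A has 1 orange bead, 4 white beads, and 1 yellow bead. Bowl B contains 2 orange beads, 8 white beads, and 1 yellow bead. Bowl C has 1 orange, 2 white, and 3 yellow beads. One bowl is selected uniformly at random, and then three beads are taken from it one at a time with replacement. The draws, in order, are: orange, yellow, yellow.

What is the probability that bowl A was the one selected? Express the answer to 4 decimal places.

Compute the likelihood of the observed sequence for each case: P(data | bowl A) = (1/6)(1/6)(1/6) = 0.0046296; P(data | bowl B) = (2/11)(1/11)(1/11) = 0.0015026; P(data | bowl C) = (1/6)(3/6)(3/6) = 0.041667.
Multiplying each by its prior: 1/3 · 0.0046296 = 0.0015432, 1/3 · 0.0015026 = 0.00050088, 1/3 · 0.041667 = 0.013889; these sum to 0.015933.
So P(bowl A | data) = (0.0015432) / (0.015933) = 0.096856.

0.0969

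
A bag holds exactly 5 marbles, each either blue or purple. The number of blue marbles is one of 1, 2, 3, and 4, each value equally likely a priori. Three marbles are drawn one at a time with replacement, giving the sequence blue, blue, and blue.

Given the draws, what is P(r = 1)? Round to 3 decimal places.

The likelihood of the observed sequence under each hypothesis: P(data | r = 1) = (1/5)(1/5)(1/5) = 1/125; P(data | r = 2) = (2/5)(2/5)(2/5) = 8/125; P(data | r = 3) = (3/5)(3/5)(3/5) = 27/125; P(data | r = 4) = (4/5)(4/5)(4/5) = 64/125.
Weighting by the prior gives 1/4 · 1/125 = 1/500, 1/4 · 8/125 = 2/125, 1/4 · 27/125 = 27/500, 1/4 · 64/125 = 16/125; summing to 1/5.
Therefore the posterior P(r = 1 | data) = (1/500) / (1/5) = 1/100.

0.010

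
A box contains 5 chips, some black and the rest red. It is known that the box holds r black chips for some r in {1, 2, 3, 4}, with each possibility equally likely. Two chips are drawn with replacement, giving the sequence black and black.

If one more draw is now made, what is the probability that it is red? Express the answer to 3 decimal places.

0.333

The likelihood of the observed sequence under each hypothesis: P(data | r = 1) = (1/5)(1/5) = 1/25; P(data | r = 2) = (2/5)(2/5) = 4/25; P(data | r = 3) = (3/5)(3/5) = 9/25; P(data | r = 4) = (4/5)(4/5) = 16/25.
Multiplying each by its prior: 1/4 · 1/25 = 1/100, 1/4 · 4/25 = 1/25, 1/4 · 9/25 = 9/100, 1/4 · 16/25 = 4/25; with total 3/10.
Dividing through by the total gives posterior P(r = 1 | data) = 1/30, P(r = 2 | data) = 2/15, P(r = 3 | data) = 3/10, P(r = 4 | data) = 8/15.
The predictive probability is P(red next | data) = (4/5)(1/30) + (3/5)(2/15) + (2/5)(3/10) + (1/5)(8/15) = 1/3.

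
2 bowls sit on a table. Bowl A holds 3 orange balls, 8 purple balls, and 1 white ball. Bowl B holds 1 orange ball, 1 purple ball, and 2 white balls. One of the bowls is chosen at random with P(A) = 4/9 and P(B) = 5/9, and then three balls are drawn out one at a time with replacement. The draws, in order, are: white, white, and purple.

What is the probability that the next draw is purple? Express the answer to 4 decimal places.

0.2733

Compute the likelihood of the observed sequence for each case: P(data | bowl A) = (1/12)(1/12)(8/12) = 0.0046296; P(data | bowl B) = (2/4)(2/4)(1/4) = 0.0625.
Multiplying each by its prior: 4/9 · 0.0046296 = 0.0020576, 5/9 · 0.0625 = 0.034722; these sum to 0.03678.
The posterior is then P(bowl A | data) = 0.055944, P(bowl B | data) = 0.94406.
Averaging over the posterior, P(purple next | data) = (2/3)(0.055944) + (1/4)(0.94406) = 0.27331.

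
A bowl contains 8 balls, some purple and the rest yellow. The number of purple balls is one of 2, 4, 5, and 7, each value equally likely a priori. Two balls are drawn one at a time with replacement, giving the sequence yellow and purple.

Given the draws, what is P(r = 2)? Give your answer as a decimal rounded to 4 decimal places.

0.2400

Compute the likelihood of the observed sequence for each case: P(data | r = 2) = (6/8)(2/8) = 3/16; P(data | r = 4) = (4/8)(4/8) = 1/4; P(data | r = 5) = (3/8)(5/8) = 15/64; P(data | r = 7) = (1/8)(7/8) = 7/64.
The prior-weighted likelihoods are 1/4 · 3/16 = 3/64, 1/4 · 1/4 = 1/16, 1/4 · 15/64 = 15/256, 1/4 · 7/64 = 7/256; these sum to 25/128.
Hence P(r = 2 | data) = (3/64) / (25/128) = 6/25.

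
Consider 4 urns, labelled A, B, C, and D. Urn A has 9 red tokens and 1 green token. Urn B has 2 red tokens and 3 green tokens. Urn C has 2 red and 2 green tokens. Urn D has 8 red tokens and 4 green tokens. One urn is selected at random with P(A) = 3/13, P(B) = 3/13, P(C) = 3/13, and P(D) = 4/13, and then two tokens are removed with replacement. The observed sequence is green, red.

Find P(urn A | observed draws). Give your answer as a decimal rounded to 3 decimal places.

0.103

Under each hypothesis, the probability of the observed sequence is: P(data | urn A) = (1/10)(9/10) = 0.09; P(data | urn B) = (3/5)(2/5) = 0.24; P(data | urn C) = (2/4)(2/4) = 0.25; P(data | urn D) = (4/12)(8/12) = 0.22222.
Multiplying each by its prior: 3/13 · 0.09 = 0.020769, 3/13 · 0.24 = 0.055385, 3/13 · 0.25 = 0.057692, 4/13 · 0.22222 = 0.068376; these sum to 0.20222.
Therefore the posterior P(urn A | data) = (0.020769) / (0.20222) = 0.1027.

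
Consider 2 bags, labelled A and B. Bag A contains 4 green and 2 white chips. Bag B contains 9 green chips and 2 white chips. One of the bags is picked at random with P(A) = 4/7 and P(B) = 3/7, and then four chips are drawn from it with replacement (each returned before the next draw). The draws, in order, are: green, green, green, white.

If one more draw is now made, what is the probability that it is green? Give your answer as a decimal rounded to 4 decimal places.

Under each hypothesis, the probability of the observed sequence is: P(data | bag A) = (4/6)(4/6)(4/6)(2/6) = 0.098765; P(data | bag B) = (9/11)(9/11)(9/11)(2/11) = 0.099583.
Weighting by the prior gives 4/7 · 0.098765 = 0.056437, 3/7 · 0.099583 = 0.042679; with total 0.099116.
Normalising, the posterior is P(bag A | data) = 0.56941, P(bag B | data) = 0.43059.
Averaging over the posterior, P(green next | data) = (2/3)(0.56941) + (9/11)(0.43059) = 0.73191.

0.7319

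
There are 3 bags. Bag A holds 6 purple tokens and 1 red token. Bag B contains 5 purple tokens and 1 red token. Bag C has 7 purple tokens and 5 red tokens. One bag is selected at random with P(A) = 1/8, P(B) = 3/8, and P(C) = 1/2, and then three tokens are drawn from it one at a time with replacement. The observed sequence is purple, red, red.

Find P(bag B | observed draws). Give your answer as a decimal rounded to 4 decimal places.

0.1411

Under each hypothesis, the probability of the observed sequence is: P(data | bag A) = (6/7)(1/7)(1/7) = 0.017493; P(data | bag B) = (5/6)(1/6)(1/6) = 0.023148; P(data | bag C) = (7/12)(5/12)(5/12) = 0.10127.
Weighting by the prior gives 1/8 · 0.017493 = 0.0021866, 3/8 · 0.023148 = 0.0086806, 1/2 · 0.10127 = 0.050637; these sum to 0.061504.
Hence P(bag B | data) = (0.0086806) / (0.061504) = 0.14114.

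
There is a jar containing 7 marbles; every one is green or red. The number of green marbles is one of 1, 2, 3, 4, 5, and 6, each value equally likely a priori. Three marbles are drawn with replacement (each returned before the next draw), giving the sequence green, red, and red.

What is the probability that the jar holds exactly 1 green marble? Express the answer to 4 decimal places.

0.1837

The likelihood of the observed sequence under each hypothesis: P(data | r = 1) = (1/7)(6/7)(6/7) = 0.10496; P(data | r = 2) = (2/7)(5/7)(5/7) = 0.14577; P(data | r = 3) = (3/7)(4/7)(4/7) = 0.13994; P(data | r = 4) = (4/7)(3/7)(3/7) = 0.10496; P(data | r = 5) = (5/7)(2/7)(2/7) = 0.058309; P(data | r = 6) = (6/7)(1/7)(1/7) = 0.017493.
Multiplying each by its prior: 1/6 · 0.10496 = 0.017493, 1/6 · 0.14577 = 0.024295, 1/6 · 0.13994 = 0.023324, 1/6 · 0.10496 = 0.017493, 1/6 · 0.058309 = 0.0097182, 1/6 · 0.017493 = 0.0029155; these sum to 0.095238.
Hence P(r = 1 | data) = (0.017493) / (0.095238) = 0.18367.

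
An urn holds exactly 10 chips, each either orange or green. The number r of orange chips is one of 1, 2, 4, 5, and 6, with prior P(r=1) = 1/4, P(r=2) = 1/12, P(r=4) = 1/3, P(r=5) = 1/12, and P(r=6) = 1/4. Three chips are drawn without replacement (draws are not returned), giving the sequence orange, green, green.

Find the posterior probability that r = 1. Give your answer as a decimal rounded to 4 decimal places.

0.1922

Under each hypothesis, the probability of the observed sequence is: P(data | r = 1) = (1/10)(9/9)(8/8) = 0.1; P(data | r = 2) = (2/10)(8/9)(7/8) = 0.15556; P(data | r = 4) = (4/10)(6/9)(5/8) = 0.16667; P(data | r = 5) = (5/10)(5/9)(4/8) = 0.13889; P(data | r = 6) = (6/10)(4/9)(3/8) = 0.1.
The prior-weighted likelihoods are 1/4 · 0.1 = 0.025, 1/12 · 0.15556 = 0.012963, 1/3 · 0.16667 = 0.055556, 1/12 · 0.13889 = 0.011574, 1/4 · 0.1 = 0.025; summing to 0.13009.
By Bayes' rule, P(r = 1 | data) = (0.025) / (0.13009) = 0.19217.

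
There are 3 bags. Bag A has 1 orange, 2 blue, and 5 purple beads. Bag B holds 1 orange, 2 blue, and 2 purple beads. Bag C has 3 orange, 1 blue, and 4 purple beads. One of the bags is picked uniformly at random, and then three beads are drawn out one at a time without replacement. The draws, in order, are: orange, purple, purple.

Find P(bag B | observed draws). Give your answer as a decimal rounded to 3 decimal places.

0.167

Compute the likelihood of the observed sequence for each case: P(data | bag A) = (1/8)(5/7)(4/6) = 5/84; P(data | bag B) = (1/5)(2/4)(1/3) = 1/30; P(data | bag C) = (3/8)(4/7)(3/6) = 3/28.
The prior-weighted likelihoods are 1/3 · 5/84 = 5/252, 1/3 · 1/30 = 1/90, 1/3 · 3/28 = 1/28; these sum to 1/15.
So P(bag B | data) = (1/90) / (1/15) = 1/6.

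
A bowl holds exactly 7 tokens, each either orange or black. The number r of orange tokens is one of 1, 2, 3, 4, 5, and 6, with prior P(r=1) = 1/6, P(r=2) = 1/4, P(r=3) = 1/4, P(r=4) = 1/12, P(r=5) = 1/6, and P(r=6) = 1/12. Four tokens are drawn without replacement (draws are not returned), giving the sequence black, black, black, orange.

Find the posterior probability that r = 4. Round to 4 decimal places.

0.0286

Compute the likelihood of the observed sequence for each case: P(data | r = 1) = (6/7)(5/6)(4/5)(1/4) = 1/7; P(data | r = 2) = (5/7)(4/6)(3/5)(2/4) = 1/7; P(data | r = 3) = (4/7)(3/6)(2/5)(3/4) = 3/35; P(data | r = 4) = (3/7)(2/6)(1/5)(4/4) = 1/35; P(data | r = 5) = (2/7)(1/6)(0/5) = 0; P(data | r = 6) = (1/7)(0/6) = 0.
Multiplying each by its prior: 1/6 · 1/7 = 1/42, 1/4 · 1/7 = 1/28, 1/4 · 3/35 = 3/140, 1/12 · 1/35 = 1/420, 1/6 · 0 = 0, 1/12 · 0 = 0; with total 1/12.
So P(r = 4 | data) = (1/420) / (1/12) = 1/35.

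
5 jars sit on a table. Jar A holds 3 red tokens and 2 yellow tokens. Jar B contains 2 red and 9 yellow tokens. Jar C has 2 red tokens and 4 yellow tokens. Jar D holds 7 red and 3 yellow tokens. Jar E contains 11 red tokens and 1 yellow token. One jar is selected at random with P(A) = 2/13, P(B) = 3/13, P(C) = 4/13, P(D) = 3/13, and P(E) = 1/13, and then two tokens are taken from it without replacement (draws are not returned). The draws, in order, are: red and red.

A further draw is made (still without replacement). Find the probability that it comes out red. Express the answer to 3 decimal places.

For each hypothesis, P(data | H) works out to: P(data | jar A) = (3/5)(2/4) = 0.3; P(data | jar B) = (2/11)(1/10) = 0.018182; P(data | jar C) = (2/6)(1/5) = 0.066667; P(data | jar D) = (7/10)(6/9) = 0.46667; P(data | jar E) = (11/12)(10/11) = 0.83333.
Multiplying each by its prior: 2/13 · 0.3 = 0.046154, 3/13 · 0.018182 = 0.0041958, 4/13 · 0.066667 = 0.020513, 3/13 · 0.46667 = 0.10769, 1/13 · 0.83333 = 0.064103; these sum to 0.24266.
The posterior is then P(jar A | data) = 0.1902, P(jar B | data) = 0.017291, P(jar C | data) = 0.084534, P(jar D | data) = 0.4438, P(jar E | data) = 0.26417.
So P(red next | data) = Σ P(red next | H) P(H | data) = (1/3)(0.1902) + (0)(0.017291) + (0)(0.084534) + (5/8)(0.4438) + (9/10)(0.26417) = 0.57853.

0.579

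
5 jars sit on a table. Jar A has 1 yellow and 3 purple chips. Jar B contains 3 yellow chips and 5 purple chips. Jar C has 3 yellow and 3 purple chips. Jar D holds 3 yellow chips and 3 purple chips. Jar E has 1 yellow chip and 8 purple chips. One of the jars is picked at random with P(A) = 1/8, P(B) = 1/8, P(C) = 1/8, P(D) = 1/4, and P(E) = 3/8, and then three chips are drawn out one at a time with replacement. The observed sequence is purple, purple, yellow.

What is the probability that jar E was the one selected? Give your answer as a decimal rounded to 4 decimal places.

For each hypothesis, P(data | H) works out to: P(data | jar A) = (3/4)(3/4)(1/4) = 0.14062; P(data | jar B) = (5/8)(5/8)(3/8) = 0.14648; P(data | jar C) = (3/6)(3/6)(3/6) = 0.125; P(data | jar D) = (3/6)(3/6)(3/6) = 0.125; P(data | jar E) = (8/9)(8/9)(1/9) = 0.087791.
Weighting by the prior gives 1/8 · 0.14062 = 0.017578, 1/8 · 0.14648 = 0.018311, 1/8 · 0.125 = 0.015625, 1/4 · 0.125 = 0.03125, 3/8 · 0.087791 = 0.032922; with total 0.11569.
Therefore the posterior P(jar E | data) = (0.032922) / (0.11569) = 0.28458.

0.2846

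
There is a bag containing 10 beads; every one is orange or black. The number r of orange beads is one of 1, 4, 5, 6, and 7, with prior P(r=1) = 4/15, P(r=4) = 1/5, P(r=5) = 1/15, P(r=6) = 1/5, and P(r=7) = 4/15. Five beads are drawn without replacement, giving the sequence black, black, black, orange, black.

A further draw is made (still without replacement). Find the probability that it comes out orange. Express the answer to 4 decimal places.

Under each hypothesis, the probability of the observed sequence is: P(data | r = 1) = (9/10)(8/9)(7/8)(1/7)(6/6) = 0.1; P(data | r = 4) = (6/10)(5/9)(4/8)(4/7)(3/6) = 0.047619; P(data | r = 5) = (5/10)(4/9)(3/8)(5/7)(2/6) = 0.019841; P(data | r = 6) = (4/10)(3/9)(2/8)(6/7)(1/6) = 0.0047619; P(data | r = 7) = (3/10)(2/9)(1/8)(7/7)(0/6) = 0.
Weighting by the prior gives 4/15 · 0.1 = 0.026667, 1/5 · 0.047619 = 0.0095238, 1/15 · 0.019841 = 0.0013228, 1/5 · 0.0047619 = 0.00095238, 4/15 · 0 = 0; summing to 0.038466.
Normalising, the posterior is P(r = 1 | data) = 0.69326, P(r = 4 | data) = 0.24759, P(r = 5 | data) = 0.034388, P(r = 6 | data) = 0.024759, P(r = 7 | data) = 0.
So P(orange next | data) = Σ P(orange next | H) P(H | data) = (0)(0.69326) + (3/5)(0.24759) + (4/5)(0.034388) + (1)(0.024759) = 0.20083.

0.2008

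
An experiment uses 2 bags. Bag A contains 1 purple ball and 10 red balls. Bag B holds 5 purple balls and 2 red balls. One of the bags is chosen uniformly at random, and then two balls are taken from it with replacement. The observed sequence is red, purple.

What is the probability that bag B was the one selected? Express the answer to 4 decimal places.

The likelihood of the observed sequence under each hypothesis: P(data | bag A) = (10/11)(1/11) = 0.082645; P(data | bag B) = (2/7)(5/7) = 0.20408.
The prior-weighted likelihoods are 1/2 · 0.082645 = 0.041322, 1/2 · 0.20408 = 0.10204; with total 0.14336.
Hence P(bag B | data) = (0.10204) / (0.14336) = 0.71176.

0.7118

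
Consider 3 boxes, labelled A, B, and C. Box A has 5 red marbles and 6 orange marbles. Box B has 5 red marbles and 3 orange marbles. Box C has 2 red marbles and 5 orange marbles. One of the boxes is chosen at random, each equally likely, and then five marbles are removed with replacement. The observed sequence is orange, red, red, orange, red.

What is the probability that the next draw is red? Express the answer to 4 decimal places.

For each hypothesis, P(data | H) works out to: P(data | box A) = (6/11)(5/11)(5/11)(6/11)(5/11) = 0.027941; P(data | box B) = (3/8)(5/8)(5/8)(3/8)(5/8) = 0.034332; P(data | box C) = (5/7)(2/7)(2/7)(5/7)(2/7) = 0.0119.
Multiplying each by its prior: 1/3 · 0.027941 = 0.0093138, 1/3 · 0.034332 = 0.011444, 1/3 · 0.0119 = 0.0039666; with total 0.024725.
The posterior is then P(box A | data) = 0.3767, P(box B | data) = 0.46286, P(box C | data) = 0.16043.
Averaging over the posterior, P(red next | data) = (5/11)(0.3767) + (5/8)(0.46286) + (2/7)(0.16043) = 0.50636.

0.5064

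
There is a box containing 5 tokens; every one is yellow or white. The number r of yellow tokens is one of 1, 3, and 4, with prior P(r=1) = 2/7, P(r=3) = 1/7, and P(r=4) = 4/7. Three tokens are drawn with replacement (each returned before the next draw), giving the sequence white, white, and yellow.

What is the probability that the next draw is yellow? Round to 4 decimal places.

Under each hypothesis, the probability of the observed sequence is: P(data | r = 1) = (4/5)(4/5)(1/5) = 16/125; P(data | r = 3) = (2/5)(2/5)(3/5) = 12/125; P(data | r = 4) = (1/5)(1/5)(4/5) = 4/125.
Multiplying each by its prior: 2/7 · 16/125 = 32/875, 1/7 · 12/125 = 12/875, 4/7 · 4/125 = 16/875; these sum to 12/175.
The posterior is then P(r = 1 | data) = 8/15, P(r = 3 | data) = 1/5, P(r = 4 | data) = 4/15.
The predictive probability is P(yellow next | data) = (1/5)(8/15) + (3/5)(1/5) + (4/5)(4/15) = 11/25.

0.4400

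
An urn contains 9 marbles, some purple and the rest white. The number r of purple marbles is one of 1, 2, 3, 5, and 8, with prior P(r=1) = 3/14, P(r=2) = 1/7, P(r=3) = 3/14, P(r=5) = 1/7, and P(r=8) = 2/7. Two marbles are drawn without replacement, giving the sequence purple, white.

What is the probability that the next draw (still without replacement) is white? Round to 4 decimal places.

For each hypothesis, P(data | H) works out to: P(data | r = 1) = (1/9)(8/8) = 1/9; P(data | r = 2) = (2/9)(7/8) = 7/36; P(data | r = 3) = (3/9)(6/8) = 1/4; P(data | r = 5) = (5/9)(4/8) = 5/18; P(data | r = 8) = (8/9)(1/8) = 1/9.
The prior-weighted likelihoods are 3/14 · 1/9 = 1/42, 1/7 · 7/36 = 1/36, 3/14 · 1/4 = 3/56, 1/7 · 5/18 = 5/126, 2/7 · 1/9 = 2/63; summing to 89/504.
Normalising, the posterior is P(r = 1 | data) = 12/89, P(r = 2 | data) = 14/89, P(r = 3 | data) = 27/89, P(r = 5 | data) = 20/89, P(r = 8 | data) = 16/89.
So P(white next | data) = Σ P(white next | H) P(H | data) = (1)(12/89) + (6/7)(14/89) + (5/7)(27/89) + (3/7)(20/89) + (0)(16/89) = 363/623.

0.5827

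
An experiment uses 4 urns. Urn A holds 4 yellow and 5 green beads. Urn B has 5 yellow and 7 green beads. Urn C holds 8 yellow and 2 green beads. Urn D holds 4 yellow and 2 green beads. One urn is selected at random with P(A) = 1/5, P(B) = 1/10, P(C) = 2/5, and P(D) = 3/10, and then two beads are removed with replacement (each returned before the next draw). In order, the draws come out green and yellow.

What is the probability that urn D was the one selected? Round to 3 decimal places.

Compute the likelihood of the observed sequence for each case: P(data | urn A) = (5/9)(4/9) = 0.24691; P(data | urn B) = (7/12)(5/12) = 0.24306; P(data | urn C) = (2/10)(8/10) = 0.16; P(data | urn D) = (2/6)(4/6) = 0.22222.
Weighting by the prior gives 1/5 · 0.24691 = 0.049383, 1/10 · 0.24306 = 0.024306, 2/5 · 0.16 = 0.064, 3/10 · 0.22222 = 0.066667; with total 0.20435.
So P(urn D | data) = (0.066667) / (0.20435) = 0.32623.

0.326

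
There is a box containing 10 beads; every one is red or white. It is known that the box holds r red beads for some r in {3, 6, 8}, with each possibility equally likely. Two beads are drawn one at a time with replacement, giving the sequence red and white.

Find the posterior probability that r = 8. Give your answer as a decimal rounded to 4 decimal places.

Compute the likelihood of the observed sequence for each case: P(data | r = 3) = (3/10)(7/10) = 21/100; P(data | r = 6) = (6/10)(4/10) = 6/25; P(data | r = 8) = (8/10)(2/10) = 4/25.
Multiplying each by its prior: 1/3 · 21/100 = 7/100, 1/3 · 6/25 = 2/25, 1/3 · 4/25 = 4/75; with total 61/300.
Therefore the posterior P(r = 8 | data) = (4/75) / (61/300) = 16/61.

0.2623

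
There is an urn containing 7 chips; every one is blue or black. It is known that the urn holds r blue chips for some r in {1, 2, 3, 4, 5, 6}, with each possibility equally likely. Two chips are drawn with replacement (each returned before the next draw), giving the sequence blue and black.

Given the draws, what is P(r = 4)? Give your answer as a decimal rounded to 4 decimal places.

For each hypothesis, P(data | H) works out to: P(data | r = 1) = (1/7)(6/7) = 6/49; P(data | r = 2) = (2/7)(5/7) = 10/49; P(data | r = 3) = (3/7)(4/7) = 12/49; P(data | r = 4) = (4/7)(3/7) = 12/49; P(data | r = 5) = (5/7)(2/7) = 10/49; P(data | r = 6) = (6/7)(1/7) = 6/49.
Weighting by the prior gives 1/6 · 6/49 = 1/49, 1/6 · 10/49 = 5/147, 1/6 · 12/49 = 2/49, 1/6 · 12/49 = 2/49, 1/6 · 10/49 = 5/147, 1/6 · 6/49 = 1/49; with total 4/21.
By Bayes' rule, P(r = 4 | data) = (2/49) / (4/21) = 3/14.

0.2143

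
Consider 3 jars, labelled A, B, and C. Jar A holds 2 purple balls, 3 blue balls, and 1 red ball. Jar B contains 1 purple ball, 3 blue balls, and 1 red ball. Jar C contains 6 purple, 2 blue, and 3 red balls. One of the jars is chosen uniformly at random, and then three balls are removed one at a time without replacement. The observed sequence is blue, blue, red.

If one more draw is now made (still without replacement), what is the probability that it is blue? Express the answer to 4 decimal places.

Under each hypothesis, the probability of the observed sequence is: P(data | jar A) = (3/6)(2/5)(1/4) = 0.05; P(data | jar B) = (3/5)(2/4)(1/3) = 0.1; P(data | jar C) = (2/11)(1/10)(3/9) = 0.0060606.
The prior-weighted likelihoods are 1/3 · 0.05 = 0.016667, 1/3 · 0.1 = 0.033333, 1/3 · 0.0060606 = 0.0020202; these sum to 0.05202.
Dividing through by the total gives posterior P(jar A | data) = 0.32039, P(jar B | data) = 0.64078, P(jar C | data) = 0.038835.
So P(blue next | data) = Σ P(blue next | H) P(H | data) = (1/3)(0.32039) + (1/2)(0.64078) + (0)(0.038835) = 0.42718.

0.4272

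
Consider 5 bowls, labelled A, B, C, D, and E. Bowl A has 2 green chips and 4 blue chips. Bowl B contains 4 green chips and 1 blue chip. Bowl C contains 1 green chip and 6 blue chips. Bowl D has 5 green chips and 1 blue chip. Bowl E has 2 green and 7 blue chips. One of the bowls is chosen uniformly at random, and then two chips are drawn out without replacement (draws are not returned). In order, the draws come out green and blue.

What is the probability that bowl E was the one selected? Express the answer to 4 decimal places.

0.2003

Compute the likelihood of the observed sequence for each case: P(data | bowl A) = (2/6)(4/5) = 0.26667; P(data | bowl B) = (4/5)(1/4) = 0.2; P(data | bowl C) = (1/7)(6/6) = 0.14286; P(data | bowl D) = (5/6)(1/5) = 0.16667; P(data | bowl E) = (2/9)(7/8) = 0.19444.
The prior-weighted likelihoods are 1/5 · 0.26667 = 0.053333, 1/5 · 0.2 = 0.04, 1/5 · 0.14286 = 0.028571, 1/5 · 0.16667 = 0.033333, 1/5 · 0.19444 = 0.038889; summing to 0.19413.
Hence P(bowl E | data) = (0.038889) / (0.19413) = 0.20033.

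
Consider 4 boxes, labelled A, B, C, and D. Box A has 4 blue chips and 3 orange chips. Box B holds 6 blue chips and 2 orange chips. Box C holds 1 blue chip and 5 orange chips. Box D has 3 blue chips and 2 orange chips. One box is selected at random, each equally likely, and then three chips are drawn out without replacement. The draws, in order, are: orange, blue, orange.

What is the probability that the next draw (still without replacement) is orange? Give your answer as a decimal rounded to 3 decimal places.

0.469

The likelihood of the observed sequence under each hypothesis: P(data | box A) = (3/7)(4/6)(2/5) = 4/35; P(data | box B) = (2/8)(6/7)(1/6) = 1/28; P(data | box C) = (5/6)(1/5)(4/4) = 1/6; P(data | box D) = (2/5)(3/4)(1/3) = 1/10.
The prior-weighted likelihoods are 1/4 · 4/35 = 1/35, 1/4 · 1/28 = 1/112, 1/4 · 1/6 = 1/24, 1/4 · 1/10 = 1/40; summing to 5/48.
Dividing through by the total gives posterior P(box A | data) = 48/175, P(box B | data) = 3/35, P(box C | data) = 2/5, P(box D | data) = 6/25.
So P(orange next | data) = Σ P(orange next | H) P(H | data) = (1/4)(48/175) + (0)(3/35) + (1)(2/5) + (0)(6/25) = 82/175.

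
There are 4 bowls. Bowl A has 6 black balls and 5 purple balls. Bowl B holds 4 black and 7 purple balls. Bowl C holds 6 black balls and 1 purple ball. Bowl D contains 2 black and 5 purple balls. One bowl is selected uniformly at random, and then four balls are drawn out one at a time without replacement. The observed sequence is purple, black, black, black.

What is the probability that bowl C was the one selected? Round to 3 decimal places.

The likelihood of the observed sequence under each hypothesis: P(data | bowl A) = (5/11)(6/10)(5/9)(4/8) = 0.075758; P(data | bowl B) = (7/11)(4/10)(3/9)(2/8) = 0.021212; P(data | bowl C) = (1/7)(6/6)(5/5)(4/4) = 0.14286; P(data | bowl D) = (5/7)(2/6)(1/5)(0/4) = 0.
Weighting by the prior gives 1/4 · 0.075758 = 0.018939, 1/4 · 0.021212 = 0.005303, 1/4 · 0.14286 = 0.035714, 1/4 · 0 = 0; with total 0.059957.
By Bayes' rule, P(bowl C | data) = (0.035714) / (0.059957) = 0.59567.

0.596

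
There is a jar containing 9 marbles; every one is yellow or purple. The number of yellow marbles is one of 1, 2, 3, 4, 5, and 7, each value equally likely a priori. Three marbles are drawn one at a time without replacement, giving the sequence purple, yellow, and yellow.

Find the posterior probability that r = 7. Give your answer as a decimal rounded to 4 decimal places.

The likelihood of the observed sequence under each hypothesis: P(data | r = 1) = (8/9)(1/8)(0/7) = 0; P(data | r = 2) = (7/9)(2/8)(1/7) = 0.027778; P(data | r = 3) = (6/9)(3/8)(2/7) = 0.071429; P(data | r = 4) = (5/9)(4/8)(3/7) = 0.11905; P(data | r = 5) = (4/9)(5/8)(4/7) = 0.15873; P(data | r = 7) = (2/9)(7/8)(6/7) = 0.16667.
The prior-weighted likelihoods are 1/6 · 0 = 0, 1/6 · 0.027778 = 0.0046296, 1/6 · 0.071429 = 0.011905, 1/6 · 0.11905 = 0.019841, 1/6 · 0.15873 = 0.026455, 1/6 · 0.16667 = 0.027778; with total 0.090608.
By Bayes' rule, P(r = 7 | data) = (0.027778) / (0.090608) = 0.30657.

0.3066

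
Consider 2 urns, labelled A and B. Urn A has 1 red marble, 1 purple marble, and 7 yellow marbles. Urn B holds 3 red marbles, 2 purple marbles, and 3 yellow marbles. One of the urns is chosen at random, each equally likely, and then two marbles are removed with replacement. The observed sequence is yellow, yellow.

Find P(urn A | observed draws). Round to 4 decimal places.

0.8114

For each hypothesis, P(data | H) works out to: P(data | urn A) = (7/9)(7/9) = 0.60494; P(data | urn B) = (3/8)(3/8) = 0.14062.
Weighting by the prior gives 1/2 · 0.60494 = 0.30247, 1/2 · 0.14062 = 0.070312; with total 0.37278.
So P(urn A | data) = (0.30247) / (0.37278) = 0.81138.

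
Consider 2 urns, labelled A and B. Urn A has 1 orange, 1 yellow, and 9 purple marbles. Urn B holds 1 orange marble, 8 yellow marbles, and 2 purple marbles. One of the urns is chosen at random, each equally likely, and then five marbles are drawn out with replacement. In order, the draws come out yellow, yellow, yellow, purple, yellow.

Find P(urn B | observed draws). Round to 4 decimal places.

0.9989

The likelihood of the observed sequence under each hypothesis: P(data | urn A) = (1/11)(1/11)(1/11)(9/11)(1/11) = 5.5883e-05; P(data | urn B) = (8/11)(8/11)(8/11)(2/11)(8/11) = 0.050866.
The prior-weighted likelihoods are 1/2 · 5.5883e-05 = 2.7941e-05, 1/2 · 0.050866 = 0.025433; summing to 0.025461.
So P(urn B | data) = (0.025433) / (0.025461) = 0.9989.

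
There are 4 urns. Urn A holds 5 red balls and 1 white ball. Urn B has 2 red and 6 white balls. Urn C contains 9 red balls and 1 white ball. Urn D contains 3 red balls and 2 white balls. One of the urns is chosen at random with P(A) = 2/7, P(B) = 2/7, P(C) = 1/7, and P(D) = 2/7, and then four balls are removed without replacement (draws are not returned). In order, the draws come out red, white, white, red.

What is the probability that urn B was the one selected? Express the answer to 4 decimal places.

0.2632

Under each hypothesis, the probability of the observed sequence is: P(data | urn A) = (5/6)(1/5)(0/4) = 0; P(data | urn B) = (2/8)(6/7)(5/6)(1/5) = 1/28; P(data | urn C) = (9/10)(1/9)(0/8) = 0; P(data | urn D) = (3/5)(2/4)(1/3)(2/2) = 1/10.
Weighting by the prior gives 2/7 · 0 = 0, 2/7 · 1/28 = 1/98, 1/7 · 0 = 0, 2/7 · 1/10 = 1/35; summing to 19/490.
So P(urn B | data) = (1/98) / (19/490) = 5/19.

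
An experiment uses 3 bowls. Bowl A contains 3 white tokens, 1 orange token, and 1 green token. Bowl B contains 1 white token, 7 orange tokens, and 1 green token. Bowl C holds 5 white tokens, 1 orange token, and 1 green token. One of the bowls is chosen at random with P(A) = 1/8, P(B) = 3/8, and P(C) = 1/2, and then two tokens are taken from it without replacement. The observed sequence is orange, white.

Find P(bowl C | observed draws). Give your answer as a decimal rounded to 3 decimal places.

For each hypothesis, P(data | H) works out to: P(data | bowl A) = (1/5)(3/4) = 0.15; P(data | bowl B) = (7/9)(1/8) = 0.097222; P(data | bowl C) = (1/7)(5/6) = 0.11905.
The prior-weighted likelihoods are 1/8 · 0.15 = 0.01875, 3/8 · 0.097222 = 0.036458, 1/2 · 0.11905 = 0.059524; summing to 0.11473.
So P(bowl C | data) = (0.059524) / (0.11473) = 0.51881.

0.519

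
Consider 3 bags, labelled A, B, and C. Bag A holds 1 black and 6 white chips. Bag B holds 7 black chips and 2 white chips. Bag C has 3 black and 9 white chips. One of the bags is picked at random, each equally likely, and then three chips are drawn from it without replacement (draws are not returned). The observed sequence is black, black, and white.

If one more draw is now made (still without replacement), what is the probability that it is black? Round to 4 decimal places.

0.6910

Compute the likelihood of the observed sequence for each case: P(data | bag A) = (1/7)(0/6) = 0; P(data | bag B) = (7/9)(6/8)(2/7) = 0.16667; P(data | bag C) = (3/12)(2/11)(9/10) = 0.040909.
The prior-weighted likelihoods are 1/3 · 0 = 0, 1/3 · 0.16667 = 0.055556, 1/3 · 0.040909 = 0.013636; with total 0.069192.
Normalising, the posterior is P(bag A | data) = 0, P(bag B | data) = 0.80292, P(bag C | data) = 0.19708.
Averaging over the posterior, P(black next | data) = (5/6)(0.80292) + (1/9)(0.19708) = 0.691.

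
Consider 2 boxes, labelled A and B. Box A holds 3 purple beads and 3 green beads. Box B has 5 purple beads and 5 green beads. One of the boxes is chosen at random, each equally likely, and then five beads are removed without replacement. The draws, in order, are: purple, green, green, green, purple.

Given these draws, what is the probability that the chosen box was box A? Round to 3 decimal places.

0.558

Under each hypothesis, the probability of the observed sequence is: P(data | box A) = (3/6)(3/5)(2/4)(1/3)(2/2) = 0.05; P(data | box B) = (5/10)(5/9)(4/8)(3/7)(4/6) = 0.039683.
Multiplying each by its prior: 1/2 · 0.05 = 0.025, 1/2 · 0.039683 = 0.019841; these sum to 0.044841.
By Bayes' rule, P(box A | data) = (0.025) / (0.044841) = 0.55752.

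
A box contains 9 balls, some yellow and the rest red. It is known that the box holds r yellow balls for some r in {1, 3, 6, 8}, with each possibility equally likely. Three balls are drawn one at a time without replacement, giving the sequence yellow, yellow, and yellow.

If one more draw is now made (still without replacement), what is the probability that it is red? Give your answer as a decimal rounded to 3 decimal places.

0.264

The likelihood of the observed sequence under each hypothesis: P(data | r = 1) = (1/9)(0/8) = 0; P(data | r = 3) = (3/9)(2/8)(1/7) = 1/84; P(data | r = 6) = (6/9)(5/8)(4/7) = 5/21; P(data | r = 8) = (8/9)(7/8)(6/7) = 2/3.
Multiplying each by its prior: 1/4 · 0 = 0, 1/4 · 1/84 = 1/336, 1/4 · 5/21 = 5/84, 1/4 · 2/3 = 1/6; these sum to 11/48.
The posterior is then P(r = 1 | data) = 0, P(r = 3 | data) = 1/77, P(r = 6 | data) = 20/77, P(r = 8 | data) = 8/11.
The predictive probability is P(red next | data) = (1)(1/77) + (1/2)(20/77) + (1/6)(8/11) = 61/231.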